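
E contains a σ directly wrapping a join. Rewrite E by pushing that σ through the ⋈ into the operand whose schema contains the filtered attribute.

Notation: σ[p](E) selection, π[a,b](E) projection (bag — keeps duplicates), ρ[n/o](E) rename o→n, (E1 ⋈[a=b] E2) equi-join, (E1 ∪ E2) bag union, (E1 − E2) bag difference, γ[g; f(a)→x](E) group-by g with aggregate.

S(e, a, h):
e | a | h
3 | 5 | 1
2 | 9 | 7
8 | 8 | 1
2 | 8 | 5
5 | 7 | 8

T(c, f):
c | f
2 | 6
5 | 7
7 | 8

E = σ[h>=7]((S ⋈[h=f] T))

σ filters on h, owned by the left side.
E' = (σ[h>=7](S) ⋈[h=f] T)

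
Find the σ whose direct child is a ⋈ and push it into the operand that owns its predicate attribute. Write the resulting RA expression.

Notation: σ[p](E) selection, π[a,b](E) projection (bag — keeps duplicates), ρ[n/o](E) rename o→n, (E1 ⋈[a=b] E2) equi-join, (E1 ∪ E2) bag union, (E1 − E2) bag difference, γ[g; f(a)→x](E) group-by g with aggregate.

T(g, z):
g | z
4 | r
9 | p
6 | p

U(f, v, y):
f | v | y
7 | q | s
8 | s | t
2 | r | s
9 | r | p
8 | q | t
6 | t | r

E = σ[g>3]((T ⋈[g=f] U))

σ filters on g, owned by the left side.
E' = (σ[g>3](T) ⋈[g=f] U)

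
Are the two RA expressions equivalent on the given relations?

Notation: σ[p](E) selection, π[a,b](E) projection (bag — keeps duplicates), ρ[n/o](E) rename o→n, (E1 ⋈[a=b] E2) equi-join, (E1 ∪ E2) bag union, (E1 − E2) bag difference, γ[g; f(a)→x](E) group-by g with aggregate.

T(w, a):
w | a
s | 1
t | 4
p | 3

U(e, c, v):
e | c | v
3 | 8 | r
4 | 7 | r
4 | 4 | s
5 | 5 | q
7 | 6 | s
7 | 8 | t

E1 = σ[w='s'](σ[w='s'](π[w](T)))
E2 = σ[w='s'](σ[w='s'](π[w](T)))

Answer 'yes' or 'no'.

E1 row counts bottom-up:
  T → 3
  π[w](T) → 3
  σ[w='s'](π[w](T)) → 1
  σ[w='s'](σ[w='s'](π[w](T))) → 1
E2 row counts bottom-up:
  T → 3
  π[w](T) → 3
  σ[w='s'](π[w](T)) → 1
  σ[w='s'](σ[w='s'](π[w](T))) → 1

E1 and E2 produce the same multiset:
w
s

yes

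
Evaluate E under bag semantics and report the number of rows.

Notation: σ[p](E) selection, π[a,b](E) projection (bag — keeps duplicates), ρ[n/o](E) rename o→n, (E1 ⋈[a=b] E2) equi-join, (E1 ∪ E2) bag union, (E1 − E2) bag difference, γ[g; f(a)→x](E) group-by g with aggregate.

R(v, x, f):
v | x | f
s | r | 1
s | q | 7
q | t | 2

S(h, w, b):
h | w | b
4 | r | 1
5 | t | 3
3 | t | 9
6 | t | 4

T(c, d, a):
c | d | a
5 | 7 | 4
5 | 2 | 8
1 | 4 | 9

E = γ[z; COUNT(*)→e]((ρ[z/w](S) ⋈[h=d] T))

Per-node cardinality:
  S → 4
  ρ[z/w](S) → 4
  T → 3
  (ρ[z/w](S) ⋈[h=d] T) → 1
  γ[z; COUNT(*)→e]((ρ[z/w](S) ⋈[h=d] T)) → 1

|E| = 1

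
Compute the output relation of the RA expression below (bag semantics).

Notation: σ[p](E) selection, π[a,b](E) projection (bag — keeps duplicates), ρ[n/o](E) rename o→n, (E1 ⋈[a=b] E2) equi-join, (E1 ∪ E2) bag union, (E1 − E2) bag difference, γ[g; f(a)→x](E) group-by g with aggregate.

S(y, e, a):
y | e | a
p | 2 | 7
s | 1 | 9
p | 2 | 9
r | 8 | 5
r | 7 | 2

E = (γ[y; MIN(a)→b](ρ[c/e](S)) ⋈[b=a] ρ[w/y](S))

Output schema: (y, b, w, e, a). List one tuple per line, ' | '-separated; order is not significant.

Subexpression sizes:
  S → 5
  ρ[c/e](S) → 5
  γ[y; MIN(a)→b](ρ[c/e](S)) → 3
  S → 5
  ρ[w/y](S) → 5
  (γ[y; MIN(a)→b](ρ[c/e](S)) ⋈[b=a] ρ[w/y](S)) → 4

== RESULT ==
y | b | w | e | a
p | 7 | p | 2 | 7
r | 2 | r | 7 | 2
s | 9 | p | 2 | 9
s | 9 | s | 1 | 9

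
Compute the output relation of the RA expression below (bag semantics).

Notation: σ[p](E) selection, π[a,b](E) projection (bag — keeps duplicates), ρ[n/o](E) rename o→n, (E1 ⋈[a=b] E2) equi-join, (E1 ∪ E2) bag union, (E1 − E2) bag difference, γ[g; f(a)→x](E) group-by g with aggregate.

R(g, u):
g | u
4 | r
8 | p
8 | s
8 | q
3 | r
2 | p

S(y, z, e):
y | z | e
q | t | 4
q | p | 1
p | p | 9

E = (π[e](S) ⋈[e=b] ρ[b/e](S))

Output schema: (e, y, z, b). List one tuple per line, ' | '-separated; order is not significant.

Subexpression sizes:
  S → 3
  π[e](S) → 3
  S → 3
  ρ[b/e](S) → 3
  (π[e](S) ⋈[e=b] ρ[b/e](S)) → 3

== RESULT ==
e | y | z | b
1 | q | p | 1
4 | q | t | 4
9 | p | p | 9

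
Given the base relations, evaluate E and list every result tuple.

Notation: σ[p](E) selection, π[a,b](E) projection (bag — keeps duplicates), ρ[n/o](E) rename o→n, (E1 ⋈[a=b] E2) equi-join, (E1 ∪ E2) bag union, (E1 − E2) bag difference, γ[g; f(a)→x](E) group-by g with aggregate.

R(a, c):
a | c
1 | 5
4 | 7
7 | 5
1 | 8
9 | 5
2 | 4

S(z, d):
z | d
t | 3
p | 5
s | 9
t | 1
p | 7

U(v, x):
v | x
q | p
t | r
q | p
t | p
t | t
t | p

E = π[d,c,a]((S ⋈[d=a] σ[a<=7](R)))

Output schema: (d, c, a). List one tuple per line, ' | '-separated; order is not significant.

Subexpression sizes:
  S → 5
  R → 6
  σ[a<=7](R) → 5
  (S ⋈[d=a] σ[a<=7](R)) → 3
  π[d,c,a]((S ⋈[d=a] σ[a<=7](R))) → 3

== RESULT ==
d | c | a
1 | 5 | 1
1 | 8 | 1
7 | 5 | 7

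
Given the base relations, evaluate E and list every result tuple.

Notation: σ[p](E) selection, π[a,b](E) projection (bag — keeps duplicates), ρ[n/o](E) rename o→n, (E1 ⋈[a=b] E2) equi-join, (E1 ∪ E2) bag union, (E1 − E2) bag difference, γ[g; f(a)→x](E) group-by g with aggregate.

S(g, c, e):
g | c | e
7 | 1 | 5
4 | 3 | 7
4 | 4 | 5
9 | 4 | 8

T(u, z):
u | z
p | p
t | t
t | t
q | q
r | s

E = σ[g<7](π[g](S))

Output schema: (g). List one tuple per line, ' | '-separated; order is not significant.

Subexpression sizes:
  S → 4
  π[g](S) → 4
  σ[g<7](π[g](S)) → 2

== RESULT ==
g
4
4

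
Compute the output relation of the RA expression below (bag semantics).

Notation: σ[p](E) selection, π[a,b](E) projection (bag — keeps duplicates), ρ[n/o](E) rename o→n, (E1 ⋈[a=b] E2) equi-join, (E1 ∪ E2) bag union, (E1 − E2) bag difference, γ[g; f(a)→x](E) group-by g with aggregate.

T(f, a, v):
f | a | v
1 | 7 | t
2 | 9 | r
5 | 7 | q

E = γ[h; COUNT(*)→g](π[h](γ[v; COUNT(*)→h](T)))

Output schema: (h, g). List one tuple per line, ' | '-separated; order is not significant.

Stepwise |·|:
  T → 3
  γ[v; COUNT(*)→h](T) → 3
  π[h](γ[v; COUNT(*)→h](T)) → 3
  γ[h; COUNT(*)→g](π[h](γ[v; COUNT(*)→h](T))) → 1

== RESULT ==
h | g
1 | 3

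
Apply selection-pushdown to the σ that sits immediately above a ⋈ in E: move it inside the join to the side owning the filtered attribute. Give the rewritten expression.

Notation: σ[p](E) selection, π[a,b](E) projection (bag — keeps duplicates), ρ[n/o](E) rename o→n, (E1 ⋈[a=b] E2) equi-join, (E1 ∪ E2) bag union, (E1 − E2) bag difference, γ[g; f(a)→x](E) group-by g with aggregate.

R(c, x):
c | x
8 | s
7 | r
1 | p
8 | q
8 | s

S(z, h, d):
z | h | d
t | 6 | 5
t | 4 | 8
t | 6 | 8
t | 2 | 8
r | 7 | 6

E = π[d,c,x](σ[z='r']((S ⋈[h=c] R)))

σ filters on z, owned by the left side.
E' = π[d,c,x]((σ[z='r'](S) ⋈[h=c] R))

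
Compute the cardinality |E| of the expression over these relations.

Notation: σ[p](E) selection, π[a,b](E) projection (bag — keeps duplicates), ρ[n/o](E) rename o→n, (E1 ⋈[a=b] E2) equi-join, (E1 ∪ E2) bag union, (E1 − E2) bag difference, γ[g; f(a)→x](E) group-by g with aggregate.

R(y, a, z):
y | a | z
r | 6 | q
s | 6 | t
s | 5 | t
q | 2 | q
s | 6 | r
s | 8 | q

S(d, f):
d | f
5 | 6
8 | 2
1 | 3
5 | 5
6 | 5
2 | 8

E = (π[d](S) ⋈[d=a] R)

Per-node cardinality:
  S → 6
  π[d](S) → 6
  R → 6
  (π[d](S) ⋈[d=a] R) → 7

|E| = 7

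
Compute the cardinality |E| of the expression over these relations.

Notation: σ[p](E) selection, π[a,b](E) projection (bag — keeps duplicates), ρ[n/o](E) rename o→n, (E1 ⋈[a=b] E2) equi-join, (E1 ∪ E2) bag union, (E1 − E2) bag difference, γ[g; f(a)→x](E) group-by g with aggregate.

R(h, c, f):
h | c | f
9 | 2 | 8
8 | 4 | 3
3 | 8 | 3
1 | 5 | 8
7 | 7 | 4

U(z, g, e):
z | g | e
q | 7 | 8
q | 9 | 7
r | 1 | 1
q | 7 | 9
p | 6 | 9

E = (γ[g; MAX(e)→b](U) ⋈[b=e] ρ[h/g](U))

Subexpression sizes:
  U → 5
  γ[g; MAX(e)→b](U) → 4
  U → 5
  ρ[h/g](U) → 5
  (γ[g; MAX(e)→b](U) ⋈[b=e] ρ[h/g](U)) → 6

|E| = 6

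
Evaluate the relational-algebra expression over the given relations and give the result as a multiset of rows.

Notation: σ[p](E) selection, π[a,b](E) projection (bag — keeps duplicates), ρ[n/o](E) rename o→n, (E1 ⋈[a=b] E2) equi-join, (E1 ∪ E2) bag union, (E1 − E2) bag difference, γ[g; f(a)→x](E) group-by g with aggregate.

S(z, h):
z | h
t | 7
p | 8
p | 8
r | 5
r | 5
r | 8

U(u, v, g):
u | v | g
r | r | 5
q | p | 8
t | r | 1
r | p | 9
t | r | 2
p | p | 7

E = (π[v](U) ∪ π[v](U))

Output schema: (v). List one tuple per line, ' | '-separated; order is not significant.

Row counts bottom-up:
  U → 6
  π[v](U) → 6
  U → 6
  π[v](U) → 6
  (π[v](U) ∪ π[v](U)) → 12

== RESULT ==
v
p
p
p
p
p
p
r
r
r
r
r
r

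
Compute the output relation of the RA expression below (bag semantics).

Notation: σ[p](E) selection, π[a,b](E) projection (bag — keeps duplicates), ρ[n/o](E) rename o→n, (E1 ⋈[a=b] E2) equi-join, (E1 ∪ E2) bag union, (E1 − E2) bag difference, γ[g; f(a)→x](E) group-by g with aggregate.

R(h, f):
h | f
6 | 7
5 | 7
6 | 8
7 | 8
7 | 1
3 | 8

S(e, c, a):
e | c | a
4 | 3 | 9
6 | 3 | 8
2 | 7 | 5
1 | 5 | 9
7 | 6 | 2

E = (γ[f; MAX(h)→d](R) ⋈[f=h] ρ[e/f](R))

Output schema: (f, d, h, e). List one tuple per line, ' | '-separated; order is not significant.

Per-node cardinality:
  R → 6
  γ[f; MAX(h)→d](R) → 3
  R → 6
  ρ[e/f](R) → 6
  (γ[f; MAX(h)→d](R) ⋈[f=h] ρ[e/f](R)) → 2

== RESULT ==
f | d | h | e
7 | 6 | 7 | 1
7 | 6 | 7 | 8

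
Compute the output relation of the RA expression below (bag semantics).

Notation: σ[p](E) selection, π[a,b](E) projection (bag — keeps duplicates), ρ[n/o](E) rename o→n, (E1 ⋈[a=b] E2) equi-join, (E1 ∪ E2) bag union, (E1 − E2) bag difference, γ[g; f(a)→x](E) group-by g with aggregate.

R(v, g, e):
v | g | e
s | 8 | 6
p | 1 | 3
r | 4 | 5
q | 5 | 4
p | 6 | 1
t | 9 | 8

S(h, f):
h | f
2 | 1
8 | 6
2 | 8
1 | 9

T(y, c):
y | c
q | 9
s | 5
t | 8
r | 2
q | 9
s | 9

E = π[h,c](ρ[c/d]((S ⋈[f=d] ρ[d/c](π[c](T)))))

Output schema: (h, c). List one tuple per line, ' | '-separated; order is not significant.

Stepwise |·|:
  S → 4
  T → 6
  π[c](T) → 6
  ρ[d/c](π[c](T)) → 6
  (S ⋈[f=d] ρ[d/c](π[c](T))) → 4
  ρ[c/d]((S ⋈[f=d] ρ[d/c](π[c](T)))) → 4
  π[h,c](ρ[c/d]((S ⋈[f=d] ρ[d/c](π[c](T))))) → 4

== RESULT ==
h | c
1 | 9
1 | 9
1 | 9
2 | 8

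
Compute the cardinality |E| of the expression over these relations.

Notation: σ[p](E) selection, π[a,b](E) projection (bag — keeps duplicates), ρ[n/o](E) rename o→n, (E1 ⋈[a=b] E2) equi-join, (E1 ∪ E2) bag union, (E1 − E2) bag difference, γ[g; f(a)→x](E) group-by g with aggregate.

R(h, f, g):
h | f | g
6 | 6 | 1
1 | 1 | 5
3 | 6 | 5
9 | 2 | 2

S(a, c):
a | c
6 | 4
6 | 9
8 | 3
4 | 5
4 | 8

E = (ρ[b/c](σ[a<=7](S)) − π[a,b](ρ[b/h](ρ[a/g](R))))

Row counts bottom-up:
  S → 5
  σ[a<=7](S) → 4
  ρ[b/c](σ[a<=7](S)) → 4
  R → 4
  ρ[a/g](R) → 4
  ρ[b/h](ρ[a/g](R)) → 4
  π[a,b](ρ[b/h](ρ[a/g](R))) → 4
  (ρ[b/c](σ[a<=7](S)) − π[a,b](ρ[b/h](ρ[a/g](R)))) → 4

|E| = 4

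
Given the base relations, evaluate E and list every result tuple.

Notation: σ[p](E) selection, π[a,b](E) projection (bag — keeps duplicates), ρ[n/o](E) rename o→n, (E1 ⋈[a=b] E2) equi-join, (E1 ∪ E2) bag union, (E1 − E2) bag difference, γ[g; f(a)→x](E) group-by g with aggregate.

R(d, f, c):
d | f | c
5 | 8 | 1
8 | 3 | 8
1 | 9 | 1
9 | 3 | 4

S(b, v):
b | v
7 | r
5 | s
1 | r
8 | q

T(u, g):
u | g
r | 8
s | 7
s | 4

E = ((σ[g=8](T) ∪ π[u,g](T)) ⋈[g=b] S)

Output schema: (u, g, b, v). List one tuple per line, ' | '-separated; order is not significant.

Stepwise |·|:
  T → 3
  σ[g=8](T) → 1
  T → 3
  π[u,g](T) → 3
  (σ[g=8](T) ∪ π[u,g](T)) → 4
  S → 4
  ((σ[g=8](T) ∪ π[u,g](T)) ⋈[g=b] S) → 3

== RESULT ==
u | g | b | v
r | 8 | 8 | q
r | 8 | 8 | q
s | 7 | 7 | r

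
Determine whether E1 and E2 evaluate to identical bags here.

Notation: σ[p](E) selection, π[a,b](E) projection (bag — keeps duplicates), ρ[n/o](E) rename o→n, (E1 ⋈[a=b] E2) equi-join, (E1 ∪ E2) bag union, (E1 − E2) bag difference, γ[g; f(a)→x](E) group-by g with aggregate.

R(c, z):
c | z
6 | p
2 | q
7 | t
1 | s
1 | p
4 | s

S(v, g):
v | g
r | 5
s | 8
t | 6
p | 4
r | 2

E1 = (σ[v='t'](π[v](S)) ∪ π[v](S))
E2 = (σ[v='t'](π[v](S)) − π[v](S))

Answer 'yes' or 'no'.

E1 row counts bottom-up:
  S → 5
  π[v](S) → 5
  σ[v='t'](π[v](S)) → 1
  S → 5
  π[v](S) → 5
  (σ[v='t'](π[v](S)) ∪ π[v](S)) → 6
E2 row counts bottom-up:
  S → 5
  π[v](S) → 5
  σ[v='t'](π[v](S)) → 1
  S → 5
  π[v](S) → 5
  (σ[v='t'](π[v](S)) − π[v](S)) → 0

E1 result:
v
p
r
r
s
t
t
E2 result:
v
(0 rows)
Witness: ('p',) appears 1× in E1 but 0× in E2.

no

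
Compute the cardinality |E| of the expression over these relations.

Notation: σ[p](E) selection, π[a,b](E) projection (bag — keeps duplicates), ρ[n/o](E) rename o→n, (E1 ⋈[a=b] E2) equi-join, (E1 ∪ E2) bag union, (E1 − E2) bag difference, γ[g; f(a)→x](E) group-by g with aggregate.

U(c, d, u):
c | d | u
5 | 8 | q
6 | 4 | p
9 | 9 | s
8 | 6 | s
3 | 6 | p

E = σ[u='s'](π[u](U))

Stepwise |·|:
  U → 5
  π[u](U) → 5
  σ[u='s'](π[u](U)) → 2

|E| = 2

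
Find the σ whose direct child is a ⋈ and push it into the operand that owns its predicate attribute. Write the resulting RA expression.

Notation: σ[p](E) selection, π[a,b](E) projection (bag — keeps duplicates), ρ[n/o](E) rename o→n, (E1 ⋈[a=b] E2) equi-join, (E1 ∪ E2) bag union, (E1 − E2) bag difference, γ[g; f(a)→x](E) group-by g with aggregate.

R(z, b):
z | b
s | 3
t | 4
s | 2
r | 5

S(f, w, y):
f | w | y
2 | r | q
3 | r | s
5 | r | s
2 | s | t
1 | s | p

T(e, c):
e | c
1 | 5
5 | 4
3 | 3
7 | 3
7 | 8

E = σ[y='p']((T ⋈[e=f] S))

σ filters on y, owned by the right side.
E' = (T ⋈[e=f] σ[y='p'](S))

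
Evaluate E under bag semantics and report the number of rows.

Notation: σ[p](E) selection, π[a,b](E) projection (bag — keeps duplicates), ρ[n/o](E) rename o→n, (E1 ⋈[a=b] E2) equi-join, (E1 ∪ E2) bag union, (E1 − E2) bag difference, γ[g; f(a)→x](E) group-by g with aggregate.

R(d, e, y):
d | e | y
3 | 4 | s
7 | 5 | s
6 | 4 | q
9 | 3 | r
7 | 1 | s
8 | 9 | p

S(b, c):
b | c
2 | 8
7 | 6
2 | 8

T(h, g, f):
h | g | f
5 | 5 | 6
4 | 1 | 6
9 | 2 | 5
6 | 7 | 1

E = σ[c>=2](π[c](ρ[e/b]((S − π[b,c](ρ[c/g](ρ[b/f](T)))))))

Subexpression sizes:
  S → 3
  T → 4
  ρ[b/f](T) → 4
  ρ[c/g](ρ[b/f](T)) → 4
  π[b,c](ρ[c/g](ρ[b/f](T))) → 4
  (S − π[b,c](ρ[c/g](ρ[b/f](T)))) → 3
  ρ[e/b]((S − π[b,c](ρ[c/g](ρ[b/f](T))))) → 3
  π[c](ρ[e/b]((S − π[b,c](ρ[c/g](ρ[b/f](T)))))) → 3
  σ[c>=2](π[c](ρ[e/b]((S − π[b,c](ρ[c/g](ρ[b/f](T))))))) → 3

|E| = 3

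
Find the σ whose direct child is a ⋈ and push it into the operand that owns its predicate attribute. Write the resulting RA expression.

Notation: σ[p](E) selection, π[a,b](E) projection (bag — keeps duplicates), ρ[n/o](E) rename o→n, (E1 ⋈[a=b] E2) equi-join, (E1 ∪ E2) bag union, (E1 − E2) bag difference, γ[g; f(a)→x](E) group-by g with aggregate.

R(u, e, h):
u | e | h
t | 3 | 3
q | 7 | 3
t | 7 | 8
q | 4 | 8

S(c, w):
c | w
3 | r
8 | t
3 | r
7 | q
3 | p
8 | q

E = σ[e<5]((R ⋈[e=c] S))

σ filters on e, owned by the left side.
E' = (σ[e<5](R) ⋈[e=c] S)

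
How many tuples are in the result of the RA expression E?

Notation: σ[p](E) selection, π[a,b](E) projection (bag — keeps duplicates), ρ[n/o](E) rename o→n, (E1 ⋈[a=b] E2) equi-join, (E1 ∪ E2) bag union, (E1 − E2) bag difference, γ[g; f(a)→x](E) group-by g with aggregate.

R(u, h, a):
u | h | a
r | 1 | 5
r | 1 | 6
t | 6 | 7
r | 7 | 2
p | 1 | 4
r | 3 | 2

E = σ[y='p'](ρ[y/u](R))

Stepwise |·|:
  R → 6
  ρ[y/u](R) → 6
  σ[y='p'](ρ[y/u](R)) → 1

|E| = 1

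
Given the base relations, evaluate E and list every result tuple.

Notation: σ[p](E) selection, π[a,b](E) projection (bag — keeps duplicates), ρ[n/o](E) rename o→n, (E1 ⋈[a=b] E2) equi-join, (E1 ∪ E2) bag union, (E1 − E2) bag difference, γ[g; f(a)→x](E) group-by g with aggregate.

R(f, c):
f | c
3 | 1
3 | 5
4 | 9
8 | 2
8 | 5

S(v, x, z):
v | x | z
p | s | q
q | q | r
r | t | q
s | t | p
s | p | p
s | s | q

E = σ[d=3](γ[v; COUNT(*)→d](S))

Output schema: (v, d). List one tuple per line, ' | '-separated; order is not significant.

Stepwise |·|:
  S → 6
  γ[v; COUNT(*)→d](S) → 4
  σ[d=3](γ[v; COUNT(*)→d](S)) → 1

== RESULT ==
v | d
s | 3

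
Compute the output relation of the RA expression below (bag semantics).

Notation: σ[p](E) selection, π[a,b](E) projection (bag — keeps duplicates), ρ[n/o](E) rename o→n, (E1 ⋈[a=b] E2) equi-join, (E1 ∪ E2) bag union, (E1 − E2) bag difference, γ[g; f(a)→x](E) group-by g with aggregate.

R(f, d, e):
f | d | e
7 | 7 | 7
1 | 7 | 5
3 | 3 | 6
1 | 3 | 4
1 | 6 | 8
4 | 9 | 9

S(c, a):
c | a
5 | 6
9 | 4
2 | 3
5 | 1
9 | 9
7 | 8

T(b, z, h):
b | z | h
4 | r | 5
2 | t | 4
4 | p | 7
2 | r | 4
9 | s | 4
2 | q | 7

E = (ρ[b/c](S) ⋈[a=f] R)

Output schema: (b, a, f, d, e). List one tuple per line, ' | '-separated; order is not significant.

Row counts bottom-up:
  S → 6
  ρ[b/c](S) → 6
  R → 6
  (ρ[b/c](S) ⋈[a=f] R) → 5

== RESULT ==
b | a | f | d | e
2 | 3 | 3 | 3 | 6
5 | 1 | 1 | 3 | 4
5 | 1 | 1 | 6 | 8
5 | 1 | 1 | 7 | 5
9 | 4 | 4 | 9 | 9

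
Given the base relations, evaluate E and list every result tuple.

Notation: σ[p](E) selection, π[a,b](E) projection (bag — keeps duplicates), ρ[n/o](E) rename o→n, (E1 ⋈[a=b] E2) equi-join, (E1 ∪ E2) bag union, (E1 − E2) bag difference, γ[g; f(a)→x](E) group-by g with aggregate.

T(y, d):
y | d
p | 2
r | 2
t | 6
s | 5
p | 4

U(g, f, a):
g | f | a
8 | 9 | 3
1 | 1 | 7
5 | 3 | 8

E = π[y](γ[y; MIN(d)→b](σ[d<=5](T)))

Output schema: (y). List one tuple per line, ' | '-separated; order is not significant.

Stepwise |·|:
  T → 5
  σ[d<=5](T) → 4
  γ[y; MIN(d)→b](σ[d<=5](T)) → 3
  π[y](γ[y; MIN(d)→b](σ[d<=5](T))) → 3

== RESULT ==
y
p
r
s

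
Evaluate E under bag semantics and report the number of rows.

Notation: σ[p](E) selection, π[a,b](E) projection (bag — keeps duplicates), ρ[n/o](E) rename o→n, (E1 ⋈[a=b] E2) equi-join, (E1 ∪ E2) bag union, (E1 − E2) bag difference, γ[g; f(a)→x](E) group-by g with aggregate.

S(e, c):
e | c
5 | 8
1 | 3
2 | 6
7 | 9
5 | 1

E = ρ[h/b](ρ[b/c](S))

Row counts bottom-up:
  S → 5
  ρ[b/c](S) → 5
  ρ[h/b](ρ[b/c](S)) → 5

|E| = 5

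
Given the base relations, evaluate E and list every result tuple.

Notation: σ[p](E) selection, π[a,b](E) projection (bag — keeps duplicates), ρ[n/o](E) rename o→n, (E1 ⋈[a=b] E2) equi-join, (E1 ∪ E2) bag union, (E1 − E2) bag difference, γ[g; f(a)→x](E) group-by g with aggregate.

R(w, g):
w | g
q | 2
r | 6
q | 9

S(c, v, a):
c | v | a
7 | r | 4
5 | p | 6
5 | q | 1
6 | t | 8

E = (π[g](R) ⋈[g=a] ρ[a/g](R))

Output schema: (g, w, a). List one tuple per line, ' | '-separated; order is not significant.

Per-node cardinality:
  R → 3
  π[g](R) → 3
  R → 3
  ρ[a/g](R) → 3
  (π[g](R) ⋈[g=a] ρ[a/g](R)) → 3

== RESULT ==
g | w | a
2 | q | 2
6 | r | 6
9 | q | 9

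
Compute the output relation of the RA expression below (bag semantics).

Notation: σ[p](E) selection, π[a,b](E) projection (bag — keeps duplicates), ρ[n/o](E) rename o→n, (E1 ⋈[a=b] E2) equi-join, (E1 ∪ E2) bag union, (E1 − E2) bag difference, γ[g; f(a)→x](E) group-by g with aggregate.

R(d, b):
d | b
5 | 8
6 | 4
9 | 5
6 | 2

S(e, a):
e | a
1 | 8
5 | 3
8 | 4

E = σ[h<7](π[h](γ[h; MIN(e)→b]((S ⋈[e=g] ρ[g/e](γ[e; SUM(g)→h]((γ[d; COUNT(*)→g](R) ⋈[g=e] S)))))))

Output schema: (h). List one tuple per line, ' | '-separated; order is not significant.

Row counts bottom-up:
  S → 3
  R → 4
  γ[d; COUNT(*)→g](R) → 3
  S → 3
  (γ[d; COUNT(*)→g](R) ⋈[g=e] S) → 2
  γ[e; SUM(g)→h]((γ[d; COUNT(*)→g](R) ⋈[g=e] S)) → 1
  ρ[g/e](γ[e; SUM(g)→h]((γ[d; COUNT(*)→g](R) ⋈[g=e] S))) → 1
  (S ⋈[e=g] ρ[g/e](γ[e; SUM(g)→h]((γ[d; COUNT(*)→g](R) ⋈[g=e] S)))) → 1
  γ[h; MIN(e)→b]((S ⋈[e=g] ρ[g/e](γ[e; SUM(g)→h]((γ[d; COUNT(*)→g](R) ⋈[g=e] S))))) → 1
  π[h](γ[h; MIN(e)→b]((S ⋈[e=g] ρ[g/e](γ[e; SUM(g)→h]((γ[d; COUNT(*)→g](R) ⋈[g=e] S)))))) → 1
  σ[h<7](π[h](γ[h; MIN(e)→b]((S ⋈[e=g] ρ[g/e](γ[e; SUM(g)→h]((γ[d; COUNT(*)→g](R) ⋈[g=e] S))))))) → 1

== RESULT ==
h
2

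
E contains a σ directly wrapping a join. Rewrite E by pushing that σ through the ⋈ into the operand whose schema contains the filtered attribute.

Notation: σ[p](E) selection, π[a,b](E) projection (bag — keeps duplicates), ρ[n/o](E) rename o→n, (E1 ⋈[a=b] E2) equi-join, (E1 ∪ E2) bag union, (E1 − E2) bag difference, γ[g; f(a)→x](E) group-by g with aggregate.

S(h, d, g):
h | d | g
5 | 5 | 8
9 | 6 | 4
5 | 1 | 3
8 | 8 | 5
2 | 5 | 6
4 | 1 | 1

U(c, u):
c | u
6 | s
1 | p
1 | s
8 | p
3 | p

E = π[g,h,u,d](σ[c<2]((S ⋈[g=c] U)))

σ filters on c, owned by the right side.
E' = π[g,h,u,d]((S ⋈[g=c] σ[c<2](U)))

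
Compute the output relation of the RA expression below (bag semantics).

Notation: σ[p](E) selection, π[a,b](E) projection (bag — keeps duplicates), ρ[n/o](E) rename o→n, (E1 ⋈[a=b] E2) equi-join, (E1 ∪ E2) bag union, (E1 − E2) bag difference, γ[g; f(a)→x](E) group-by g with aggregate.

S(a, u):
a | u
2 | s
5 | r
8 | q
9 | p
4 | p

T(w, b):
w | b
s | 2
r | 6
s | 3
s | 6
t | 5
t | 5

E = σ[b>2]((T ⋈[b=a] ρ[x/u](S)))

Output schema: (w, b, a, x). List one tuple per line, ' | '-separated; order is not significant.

Subexpression sizes:
  T → 6
  S → 5
  ρ[x/u](S) → 5
  (T ⋈[b=a] ρ[x/u](S)) → 3
  σ[b>2]((T ⋈[b=a] ρ[x/u](S))) → 2

== RESULT ==
w | b | a | x
t | 5 | 5 | r
t | 5 | 5 | r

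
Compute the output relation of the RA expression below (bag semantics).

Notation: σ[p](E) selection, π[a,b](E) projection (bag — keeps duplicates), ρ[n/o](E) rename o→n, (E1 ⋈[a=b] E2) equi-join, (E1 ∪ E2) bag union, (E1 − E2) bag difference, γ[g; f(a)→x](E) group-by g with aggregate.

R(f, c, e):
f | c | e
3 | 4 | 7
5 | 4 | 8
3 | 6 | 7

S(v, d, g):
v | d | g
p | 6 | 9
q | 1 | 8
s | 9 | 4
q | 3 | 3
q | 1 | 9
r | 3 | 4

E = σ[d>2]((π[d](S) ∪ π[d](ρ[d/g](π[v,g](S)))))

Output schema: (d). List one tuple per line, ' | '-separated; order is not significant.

Subexpression sizes:
  S → 6
  π[d](S) → 6
  S → 6
  π[v,g](S) → 6
  ρ[d/g](π[v,g](S)) → 6
  π[d](ρ[d/g](π[v,g](S))) → 6
  (π[d](S) ∪ π[d](ρ[d/g](π[v,g](S)))) → 12
  σ[d>2]((π[d](S) ∪ π[d](ρ[d/g](π[v,g](S))))) → 10

== RESULT ==
d
3
3
3
4
4
6
8
9
9
9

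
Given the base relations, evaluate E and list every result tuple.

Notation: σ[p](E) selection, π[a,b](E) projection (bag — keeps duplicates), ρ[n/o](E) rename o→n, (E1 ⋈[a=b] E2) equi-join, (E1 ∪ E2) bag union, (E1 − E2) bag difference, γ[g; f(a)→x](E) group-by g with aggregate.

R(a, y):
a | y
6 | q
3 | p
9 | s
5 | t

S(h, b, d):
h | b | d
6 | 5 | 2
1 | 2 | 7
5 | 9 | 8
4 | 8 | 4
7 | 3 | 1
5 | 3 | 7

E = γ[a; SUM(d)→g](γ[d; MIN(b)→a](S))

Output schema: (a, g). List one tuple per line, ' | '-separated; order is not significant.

Subexpression sizes:
  S → 6
  γ[d; MIN(b)→a](S) → 5
  γ[a; SUM(d)→g](γ[d; MIN(b)→a](S)) → 5

== RESULT ==
a | g
2 | 7
3 | 1
5 | 2
8 | 4
9 | 8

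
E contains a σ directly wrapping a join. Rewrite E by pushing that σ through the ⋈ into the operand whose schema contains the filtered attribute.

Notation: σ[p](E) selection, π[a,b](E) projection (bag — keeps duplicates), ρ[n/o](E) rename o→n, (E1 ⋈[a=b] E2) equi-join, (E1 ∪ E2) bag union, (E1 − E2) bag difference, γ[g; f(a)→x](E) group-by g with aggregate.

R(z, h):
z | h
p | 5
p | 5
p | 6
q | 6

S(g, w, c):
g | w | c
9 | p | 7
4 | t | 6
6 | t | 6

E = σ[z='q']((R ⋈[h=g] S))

σ filters on z, owned by the left side.
E' = (σ[z='q'](R) ⋈[h=g] S)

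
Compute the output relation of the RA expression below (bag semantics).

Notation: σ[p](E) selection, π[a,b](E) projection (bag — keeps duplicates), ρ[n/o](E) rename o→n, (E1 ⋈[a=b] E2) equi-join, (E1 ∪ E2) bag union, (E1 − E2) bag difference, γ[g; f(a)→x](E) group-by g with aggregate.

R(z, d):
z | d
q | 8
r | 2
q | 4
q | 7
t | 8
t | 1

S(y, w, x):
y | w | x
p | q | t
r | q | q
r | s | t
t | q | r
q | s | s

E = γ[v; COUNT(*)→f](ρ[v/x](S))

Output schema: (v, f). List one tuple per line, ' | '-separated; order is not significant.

Subexpression sizes:
  S → 5
  ρ[v/x](S) → 5
  γ[v; COUNT(*)→f](ρ[v/x](S)) → 4

== RESULT ==
v | f
q | 1
r | 1
s | 1
t | 2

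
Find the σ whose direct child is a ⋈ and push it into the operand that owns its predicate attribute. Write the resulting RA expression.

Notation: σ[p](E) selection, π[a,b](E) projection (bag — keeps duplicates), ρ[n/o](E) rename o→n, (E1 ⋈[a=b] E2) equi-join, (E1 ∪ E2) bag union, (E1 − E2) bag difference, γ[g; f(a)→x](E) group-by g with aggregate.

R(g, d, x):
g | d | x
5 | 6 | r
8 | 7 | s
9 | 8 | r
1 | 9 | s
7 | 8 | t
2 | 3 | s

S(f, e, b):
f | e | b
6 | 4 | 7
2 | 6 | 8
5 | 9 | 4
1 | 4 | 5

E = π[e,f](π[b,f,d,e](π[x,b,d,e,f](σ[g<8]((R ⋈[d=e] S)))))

σ filters on g, owned by the left side.
E' = π[e,f](π[b,f,d,e](π[x,b,d,e,f]((σ[g<8](R) ⋈[d=e] S))))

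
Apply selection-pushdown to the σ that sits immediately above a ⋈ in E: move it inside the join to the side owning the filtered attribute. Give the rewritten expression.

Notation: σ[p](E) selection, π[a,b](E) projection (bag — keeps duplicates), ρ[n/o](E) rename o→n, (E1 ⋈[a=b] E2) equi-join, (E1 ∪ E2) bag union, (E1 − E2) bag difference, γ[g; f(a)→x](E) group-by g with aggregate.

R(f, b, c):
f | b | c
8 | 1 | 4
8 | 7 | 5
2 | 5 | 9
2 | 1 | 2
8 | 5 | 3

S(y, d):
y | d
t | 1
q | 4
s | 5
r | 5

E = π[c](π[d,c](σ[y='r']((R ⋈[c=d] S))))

σ filters on y, owned by the right side.
E' = π[c](π[d,c]((R ⋈[c=d] σ[y='r'](S))))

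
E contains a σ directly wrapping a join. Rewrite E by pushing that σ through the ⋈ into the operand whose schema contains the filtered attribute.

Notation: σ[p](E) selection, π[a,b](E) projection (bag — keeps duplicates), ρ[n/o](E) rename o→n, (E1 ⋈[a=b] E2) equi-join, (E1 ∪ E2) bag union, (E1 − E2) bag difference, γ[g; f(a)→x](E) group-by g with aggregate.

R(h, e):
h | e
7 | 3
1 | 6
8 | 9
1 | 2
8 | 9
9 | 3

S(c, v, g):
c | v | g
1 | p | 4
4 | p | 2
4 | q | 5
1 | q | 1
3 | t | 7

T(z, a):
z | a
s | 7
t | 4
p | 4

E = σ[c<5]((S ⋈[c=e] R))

σ filters on c, owned by the left side.
E' = (σ[c<5](S) ⋈[c=e] R)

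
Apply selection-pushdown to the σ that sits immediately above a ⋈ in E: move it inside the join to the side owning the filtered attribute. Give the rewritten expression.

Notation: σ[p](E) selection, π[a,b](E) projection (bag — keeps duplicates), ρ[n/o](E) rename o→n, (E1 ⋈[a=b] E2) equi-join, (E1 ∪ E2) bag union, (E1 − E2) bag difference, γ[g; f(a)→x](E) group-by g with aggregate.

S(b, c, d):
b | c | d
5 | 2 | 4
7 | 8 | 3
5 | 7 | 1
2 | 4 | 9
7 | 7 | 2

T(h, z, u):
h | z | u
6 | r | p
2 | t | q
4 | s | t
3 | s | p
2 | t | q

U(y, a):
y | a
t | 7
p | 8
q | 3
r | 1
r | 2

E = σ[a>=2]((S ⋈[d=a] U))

σ filters on a, owned by the right side.
E' = (S ⋈[d=a] σ[a>=2](U))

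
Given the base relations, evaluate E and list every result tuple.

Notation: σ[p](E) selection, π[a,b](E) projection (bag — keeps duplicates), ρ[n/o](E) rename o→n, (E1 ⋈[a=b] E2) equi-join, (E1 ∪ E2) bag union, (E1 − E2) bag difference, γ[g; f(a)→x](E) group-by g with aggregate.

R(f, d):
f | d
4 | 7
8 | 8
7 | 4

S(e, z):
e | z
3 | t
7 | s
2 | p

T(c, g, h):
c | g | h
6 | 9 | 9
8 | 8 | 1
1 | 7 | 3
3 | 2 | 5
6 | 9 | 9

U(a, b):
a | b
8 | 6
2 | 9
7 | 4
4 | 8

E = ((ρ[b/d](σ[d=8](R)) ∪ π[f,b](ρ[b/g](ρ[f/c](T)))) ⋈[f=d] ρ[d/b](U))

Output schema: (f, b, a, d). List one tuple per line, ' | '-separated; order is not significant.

Stepwise |·|:
  R → 3
  σ[d=8](R) → 1
  ρ[b/d](σ[d=8](R)) → 1
  T → 5
  ρ[f/c](T) → 5
  ρ[b/g](ρ[f/c](T)) → 5
  π[f,b](ρ[b/g](ρ[f/c](T))) → 5
  (ρ[b/d](σ[d=8](R)) ∪ π[f,b](ρ[b/g](ρ[f/c](T)))) → 6
  U → 4
  ρ[d/b](U) → 4
  ((ρ[b/d](σ[d=8](R)) ∪ π[f,b](ρ[b/g](ρ[f/c](T)))) ⋈[f=d] ρ[d/b](U)) → 4

== RESULT ==
f | b | a | d
6 | 9 | 8 | 6
6 | 9 | 8 | 6
8 | 8 | 4 | 8
8 | 8 | 4 | 8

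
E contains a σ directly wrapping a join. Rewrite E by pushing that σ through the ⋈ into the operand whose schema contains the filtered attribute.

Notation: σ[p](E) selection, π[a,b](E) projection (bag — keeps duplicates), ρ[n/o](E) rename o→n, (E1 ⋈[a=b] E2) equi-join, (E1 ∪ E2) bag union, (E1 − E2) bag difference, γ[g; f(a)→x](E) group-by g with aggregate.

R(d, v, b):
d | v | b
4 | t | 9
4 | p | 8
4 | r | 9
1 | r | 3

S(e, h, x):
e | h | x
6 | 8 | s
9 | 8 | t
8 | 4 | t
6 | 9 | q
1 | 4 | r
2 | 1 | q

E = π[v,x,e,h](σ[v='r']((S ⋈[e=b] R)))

σ filters on v, owned by the right side.
E' = π[v,x,e,h]((S ⋈[e=b] σ[v='r'](R)))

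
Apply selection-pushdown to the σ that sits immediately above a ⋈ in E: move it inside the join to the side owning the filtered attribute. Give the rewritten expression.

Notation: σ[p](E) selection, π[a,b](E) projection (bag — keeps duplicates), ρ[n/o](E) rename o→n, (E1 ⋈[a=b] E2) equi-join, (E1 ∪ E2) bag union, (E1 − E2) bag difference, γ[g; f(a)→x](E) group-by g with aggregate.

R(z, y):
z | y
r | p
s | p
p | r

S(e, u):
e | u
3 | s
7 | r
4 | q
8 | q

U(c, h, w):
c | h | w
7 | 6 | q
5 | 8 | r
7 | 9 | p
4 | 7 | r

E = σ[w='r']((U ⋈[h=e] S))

σ filters on w, owned by the left side.
E' = (σ[w='r'](U) ⋈[h=e] S)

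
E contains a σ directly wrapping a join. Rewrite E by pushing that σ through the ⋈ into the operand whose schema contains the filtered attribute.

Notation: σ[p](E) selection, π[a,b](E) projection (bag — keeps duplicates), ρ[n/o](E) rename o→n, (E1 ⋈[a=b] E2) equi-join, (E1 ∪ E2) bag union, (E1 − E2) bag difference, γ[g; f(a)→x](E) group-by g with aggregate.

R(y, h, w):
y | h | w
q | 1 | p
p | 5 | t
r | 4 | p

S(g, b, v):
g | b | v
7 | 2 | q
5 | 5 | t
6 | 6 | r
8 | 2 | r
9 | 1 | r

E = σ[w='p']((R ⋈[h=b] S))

σ filters on w, owned by the left side.
E' = (σ[w='p'](R) ⋈[h=b] S)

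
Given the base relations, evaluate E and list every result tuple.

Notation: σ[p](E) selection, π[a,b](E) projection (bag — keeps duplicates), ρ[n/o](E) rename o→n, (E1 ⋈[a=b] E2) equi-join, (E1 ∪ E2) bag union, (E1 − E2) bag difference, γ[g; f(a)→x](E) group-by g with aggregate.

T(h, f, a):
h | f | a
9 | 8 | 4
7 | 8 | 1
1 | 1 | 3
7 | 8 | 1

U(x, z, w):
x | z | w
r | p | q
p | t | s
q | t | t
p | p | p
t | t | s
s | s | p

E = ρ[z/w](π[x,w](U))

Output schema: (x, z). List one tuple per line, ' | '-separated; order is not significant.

Stepwise |·|:
  U → 6
  π[x,w](U) → 6
  ρ[z/w](π[x,w](U)) → 6

== RESULT ==
x | z
p | p
p | s
q | t
r | q
s | p
t | s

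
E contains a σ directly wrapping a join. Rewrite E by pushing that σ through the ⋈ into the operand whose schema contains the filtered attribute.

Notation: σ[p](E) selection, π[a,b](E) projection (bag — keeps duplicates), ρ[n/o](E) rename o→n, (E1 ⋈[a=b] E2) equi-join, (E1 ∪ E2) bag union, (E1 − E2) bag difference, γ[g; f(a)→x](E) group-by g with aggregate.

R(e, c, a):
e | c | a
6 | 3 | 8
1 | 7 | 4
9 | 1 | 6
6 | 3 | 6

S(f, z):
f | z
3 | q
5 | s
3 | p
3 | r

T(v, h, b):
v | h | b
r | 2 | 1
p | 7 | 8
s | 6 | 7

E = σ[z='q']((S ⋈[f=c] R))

σ filters on z, owned by the left side.
E' = (σ[z='q'](S) ⋈[f=c] R)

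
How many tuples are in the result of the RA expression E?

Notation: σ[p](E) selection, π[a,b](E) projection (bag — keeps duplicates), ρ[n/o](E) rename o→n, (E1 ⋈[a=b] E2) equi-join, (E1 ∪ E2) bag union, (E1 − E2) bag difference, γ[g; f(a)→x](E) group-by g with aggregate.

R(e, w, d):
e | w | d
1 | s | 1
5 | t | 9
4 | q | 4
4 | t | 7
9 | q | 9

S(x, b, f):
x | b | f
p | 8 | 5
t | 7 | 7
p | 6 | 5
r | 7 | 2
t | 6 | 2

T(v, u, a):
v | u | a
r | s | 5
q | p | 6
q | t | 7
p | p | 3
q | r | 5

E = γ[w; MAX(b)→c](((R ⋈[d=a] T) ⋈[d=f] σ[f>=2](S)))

Stepwise |·|:
  R → 5
  T → 5
  (R ⋈[d=a] T) → 1
  S → 5
  σ[f>=2](S) → 5
  ((R ⋈[d=a] T) ⋈[d=f] σ[f>=2](S)) → 1
  γ[w; MAX(b)→c](((R ⋈[d=a] T) ⋈[d=f] σ[f>=2](S))) → 1

|E| = 1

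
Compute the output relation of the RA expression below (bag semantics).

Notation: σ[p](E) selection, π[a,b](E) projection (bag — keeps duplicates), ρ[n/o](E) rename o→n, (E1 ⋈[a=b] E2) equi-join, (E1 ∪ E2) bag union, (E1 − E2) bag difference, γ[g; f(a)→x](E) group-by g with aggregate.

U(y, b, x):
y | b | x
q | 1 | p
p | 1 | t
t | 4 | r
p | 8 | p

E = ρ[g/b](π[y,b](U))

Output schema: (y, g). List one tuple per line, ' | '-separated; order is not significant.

Per-node cardinality:
  U → 4
  π[y,b](U) → 4
  ρ[g/b](π[y,b](U)) → 4

== RESULT ==
y | g
p | 1
p | 8
q | 1
t | 4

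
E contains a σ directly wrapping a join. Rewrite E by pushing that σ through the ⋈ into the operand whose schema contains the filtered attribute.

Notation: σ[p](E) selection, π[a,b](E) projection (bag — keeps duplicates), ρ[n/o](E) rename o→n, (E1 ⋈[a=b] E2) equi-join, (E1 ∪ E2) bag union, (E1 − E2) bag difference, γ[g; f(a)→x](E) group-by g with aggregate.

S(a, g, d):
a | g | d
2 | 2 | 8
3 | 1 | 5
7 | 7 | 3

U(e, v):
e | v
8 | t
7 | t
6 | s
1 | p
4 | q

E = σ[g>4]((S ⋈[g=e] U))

σ filters on g, owned by the left side.
E' = (σ[g>4](S) ⋈[g=e] U)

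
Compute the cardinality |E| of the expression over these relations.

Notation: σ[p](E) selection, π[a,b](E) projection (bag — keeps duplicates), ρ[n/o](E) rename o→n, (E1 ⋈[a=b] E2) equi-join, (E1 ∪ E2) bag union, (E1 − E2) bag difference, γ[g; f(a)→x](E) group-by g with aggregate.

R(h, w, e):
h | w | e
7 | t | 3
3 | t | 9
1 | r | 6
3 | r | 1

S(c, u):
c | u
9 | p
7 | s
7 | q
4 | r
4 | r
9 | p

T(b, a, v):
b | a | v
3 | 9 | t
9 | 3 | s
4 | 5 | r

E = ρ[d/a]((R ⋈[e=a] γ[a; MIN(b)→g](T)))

Per-node cardinality:
  R → 4
  T → 3
  γ[a; MIN(b)→g](T) → 3
  (R ⋈[e=a] γ[a; MIN(b)→g](T)) → 2
  ρ[d/a]((R ⋈[e=a] γ[a; MIN(b)→g](T))) → 2

|E| = 2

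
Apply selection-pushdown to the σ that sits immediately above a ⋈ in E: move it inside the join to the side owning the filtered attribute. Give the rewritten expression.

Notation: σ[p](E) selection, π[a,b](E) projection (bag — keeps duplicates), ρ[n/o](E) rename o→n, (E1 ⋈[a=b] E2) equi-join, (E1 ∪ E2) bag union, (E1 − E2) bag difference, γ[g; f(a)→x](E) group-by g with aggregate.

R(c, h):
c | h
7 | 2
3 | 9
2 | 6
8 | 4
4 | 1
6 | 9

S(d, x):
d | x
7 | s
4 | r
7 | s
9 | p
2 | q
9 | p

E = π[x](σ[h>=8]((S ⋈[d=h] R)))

σ filters on h, owned by the right side.
E' = π[x]((S ⋈[d=h] σ[h>=8](R)))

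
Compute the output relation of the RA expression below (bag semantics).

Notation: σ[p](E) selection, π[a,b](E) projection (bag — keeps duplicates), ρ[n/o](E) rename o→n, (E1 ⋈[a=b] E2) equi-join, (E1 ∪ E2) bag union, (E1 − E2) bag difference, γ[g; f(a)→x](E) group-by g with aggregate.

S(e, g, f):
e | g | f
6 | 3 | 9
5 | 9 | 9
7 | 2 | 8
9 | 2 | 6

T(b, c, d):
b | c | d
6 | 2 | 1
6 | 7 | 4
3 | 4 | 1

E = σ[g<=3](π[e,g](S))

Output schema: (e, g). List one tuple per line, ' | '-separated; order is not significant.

Subexpression sizes:
  S → 4
  π[e,g](S) → 4
  σ[g<=3](π[e,g](S)) → 3

== RESULT ==
e | g
6 | 3
7 | 2
9 | 2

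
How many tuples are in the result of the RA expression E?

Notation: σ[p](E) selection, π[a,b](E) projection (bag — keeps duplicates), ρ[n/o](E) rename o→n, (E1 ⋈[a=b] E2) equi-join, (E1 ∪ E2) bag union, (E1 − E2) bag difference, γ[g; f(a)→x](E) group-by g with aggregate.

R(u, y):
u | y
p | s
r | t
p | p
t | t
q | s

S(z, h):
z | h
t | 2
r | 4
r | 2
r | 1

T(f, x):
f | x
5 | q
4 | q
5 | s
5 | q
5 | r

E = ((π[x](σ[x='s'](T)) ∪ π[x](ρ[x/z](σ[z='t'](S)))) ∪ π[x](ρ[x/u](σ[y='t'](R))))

Subexpression sizes:
  T → 5
  σ[x='s'](T) → 1
  π[x](σ[x='s'](T)) → 1
  S → 4
  σ[z='t'](S) → 1
  ρ[x/z](σ[z='t'](S)) → 1
  π[x](ρ[x/z](σ[z='t'](S))) → 1
  (π[x](σ[x='s'](T)) ∪ π[x](ρ[x/z](σ[z='t'](S)))) → 2
  R → 5
  σ[y='t'](R) → 2
  ρ[x/u](σ[y='t'](R)) → 2
  π[x](ρ[x/u](σ[y='t'](R))) → 2
  ((π[x](σ[x='s'](T)) ∪ π[x](ρ[x/z](σ[z='t'](S)))) ∪ π[x](ρ[x/u](σ[y='t'](R)))) → 4

|E| = 4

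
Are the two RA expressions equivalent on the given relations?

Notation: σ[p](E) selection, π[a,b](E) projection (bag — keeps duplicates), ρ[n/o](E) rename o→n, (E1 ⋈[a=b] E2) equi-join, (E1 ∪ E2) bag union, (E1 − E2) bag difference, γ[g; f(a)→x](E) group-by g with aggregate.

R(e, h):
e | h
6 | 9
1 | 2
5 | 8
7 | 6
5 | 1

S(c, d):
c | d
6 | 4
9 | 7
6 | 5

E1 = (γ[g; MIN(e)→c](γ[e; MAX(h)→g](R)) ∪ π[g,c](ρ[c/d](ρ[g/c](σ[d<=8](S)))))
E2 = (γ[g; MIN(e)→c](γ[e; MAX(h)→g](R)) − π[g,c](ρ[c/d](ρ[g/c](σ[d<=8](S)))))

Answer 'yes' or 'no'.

E1 subexpression sizes:
  R → 5
  γ[e; MAX(h)→g](R) → 4
  γ[g; MIN(e)→c](γ[e; MAX(h)→g](R)) → 4
  S → 3
  σ[d<=8](S) → 3
  ρ[g/c](σ[d<=8](S)) → 3
  ρ[c/d](ρ[g/c](σ[d<=8](S))) → 3
  π[g,c](ρ[c/d](ρ[g/c](σ[d<=8](S)))) → 3
  (γ[g; MIN(e)→c](γ[e; MAX(h)→g](R)) ∪ π[g,c](ρ[c/d](ρ[g/c](σ[d<=8](S))))) → 7
E2 subexpression sizes:
  R → 5
  γ[e; MAX(h)→g](R) → 4
  γ[g; MIN(e)→c](γ[e; MAX(h)→g](R)) → 4
  S → 3
  σ[d<=8](S) → 3
  ρ[g/c](σ[d<=8](S)) → 3
  ρ[c/d](ρ[g/c](σ[d<=8](S))) → 3
  π[g,c](ρ[c/d](ρ[g/c](σ[d<=8](S)))) → 3
  (γ[g; MIN(e)→c](γ[e; MAX(h)→g](R)) − π[g,c](ρ[c/d](ρ[g/c](σ[d<=8](S))))) → 4

E1 result:
g | c
2 | 1
6 | 4
6 | 5
6 | 7
8 | 5
9 | 6
9 | 7
E2 result:
g | c
2 | 1
6 | 7
8 | 5
9 | 6
Witness: (6, 5) appears 1× in E1 but 0× in E2.

no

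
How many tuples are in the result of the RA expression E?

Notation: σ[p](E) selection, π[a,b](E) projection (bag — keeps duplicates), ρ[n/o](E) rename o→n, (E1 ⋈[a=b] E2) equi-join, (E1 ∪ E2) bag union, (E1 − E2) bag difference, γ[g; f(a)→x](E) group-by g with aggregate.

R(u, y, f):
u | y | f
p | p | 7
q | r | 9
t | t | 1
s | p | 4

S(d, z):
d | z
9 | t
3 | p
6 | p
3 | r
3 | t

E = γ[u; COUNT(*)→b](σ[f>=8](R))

Stepwise |·|:
  R → 4
  σ[f>=8](R) → 1
  γ[u; COUNT(*)→b](σ[f>=8](R)) → 1

|E| = 1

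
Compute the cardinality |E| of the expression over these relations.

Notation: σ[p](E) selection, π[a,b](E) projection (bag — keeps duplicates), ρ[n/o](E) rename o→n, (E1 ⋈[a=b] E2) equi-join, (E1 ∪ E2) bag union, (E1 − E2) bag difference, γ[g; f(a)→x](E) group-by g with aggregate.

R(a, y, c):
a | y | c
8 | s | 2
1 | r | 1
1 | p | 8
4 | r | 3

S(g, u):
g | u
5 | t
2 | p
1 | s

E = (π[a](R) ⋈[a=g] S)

Stepwise |·|:
  R → 4
  π[a](R) → 4
  S → 3
  (π[a](R) ⋈[a=g] S) → 2

|E| = 2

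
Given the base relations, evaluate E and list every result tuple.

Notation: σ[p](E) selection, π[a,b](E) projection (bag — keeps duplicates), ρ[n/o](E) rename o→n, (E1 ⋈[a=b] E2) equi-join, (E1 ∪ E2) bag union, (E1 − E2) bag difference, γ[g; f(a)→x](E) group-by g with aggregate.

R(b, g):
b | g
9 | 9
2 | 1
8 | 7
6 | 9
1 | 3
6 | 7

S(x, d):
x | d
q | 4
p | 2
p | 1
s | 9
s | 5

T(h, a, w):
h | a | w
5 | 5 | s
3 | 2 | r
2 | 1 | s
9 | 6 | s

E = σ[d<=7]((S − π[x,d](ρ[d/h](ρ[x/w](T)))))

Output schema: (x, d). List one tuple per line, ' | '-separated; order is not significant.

Stepwise |·|:
  S → 5
  T → 4
  ρ[x/w](T) → 4
  ρ[d/h](ρ[x/w](T)) → 4
  π[x,d](ρ[d/h](ρ[x/w](T))) → 4
  (S − π[x,d](ρ[d/h](ρ[x/w](T)))) → 3
  σ[d<=7]((S − π[x,d](ρ[d/h](ρ[x/w](T))))) → 3

== RESULT ==
x | d
p | 1
p | 2
q | 4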